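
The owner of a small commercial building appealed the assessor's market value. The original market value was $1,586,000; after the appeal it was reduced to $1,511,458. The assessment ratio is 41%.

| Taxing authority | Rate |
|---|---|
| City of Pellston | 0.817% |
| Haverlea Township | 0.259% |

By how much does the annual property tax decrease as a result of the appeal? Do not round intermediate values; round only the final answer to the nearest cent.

$328.85

Old assessed value = $1,586,000 × 0.41 = $650,260
New assessed value = $1,511,458 × 0.41 = $619,697.78
Combined rate = 0.00817 + 0.00259 = 0.01076
Old tax = $650,260 × 0.01076 = $6,996.7976
New tax = $619,697.78 × 0.01076 = $6,667.9481128
Reduction = $6,996.7976 − $6,667.9481128 = $328.8494872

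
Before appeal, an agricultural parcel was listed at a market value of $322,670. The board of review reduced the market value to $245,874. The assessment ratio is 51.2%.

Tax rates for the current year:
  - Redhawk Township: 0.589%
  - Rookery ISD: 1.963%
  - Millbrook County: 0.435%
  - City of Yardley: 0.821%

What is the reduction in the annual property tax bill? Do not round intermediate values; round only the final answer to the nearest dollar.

$1,497

Old assessed value = $322,670 × 0.512 = $165,207.04
New assessed value = $245,874 × 0.512 = $125,887.488
Combined rate = 0.00589 + 0.01963 + 0.00435 + 0.00821 = 0.03808
Old tax = $165,207.04 × 0.03808 = $6,291.0840832
New tax = $125,887.488 × 0.03808 = $4,793.79554304
Reduction = $6,291.0840832 − $4,793.79554304 = $1,497.28854016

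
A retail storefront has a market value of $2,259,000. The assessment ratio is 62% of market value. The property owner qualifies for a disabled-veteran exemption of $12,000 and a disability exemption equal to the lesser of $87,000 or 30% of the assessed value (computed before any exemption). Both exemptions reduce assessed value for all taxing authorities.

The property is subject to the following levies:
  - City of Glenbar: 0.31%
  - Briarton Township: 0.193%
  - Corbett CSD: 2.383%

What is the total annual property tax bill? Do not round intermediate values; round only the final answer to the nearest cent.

Assessed value = $2,259,000 × 0.62 = $1,400,580
Disability exemption = min($87,000, 30% × $1,400,580) = min($87,000, $420,174) = $87,000 (dollar cap binds)
Taxable value = $1,400,580 − $12,000 − $87,000 = $1,301,580
City of Glenbar: $1,301,580 × 0.0031 = $4,034.898
Briarton Township: $1,301,580 × 0.00193 = $2,512.0494
Corbett CSD: $1,301,580 × 0.02383 = $31,016.6514
Total = $37,563.5988

$37,563.60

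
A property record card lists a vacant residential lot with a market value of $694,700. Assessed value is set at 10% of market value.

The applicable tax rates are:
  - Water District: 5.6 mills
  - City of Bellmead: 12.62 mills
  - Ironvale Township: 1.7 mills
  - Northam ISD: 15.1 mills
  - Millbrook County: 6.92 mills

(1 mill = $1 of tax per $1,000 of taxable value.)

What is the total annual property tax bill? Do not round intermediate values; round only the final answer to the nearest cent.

Assessed value = $694,700 × 0.1 = $69,470
Water District: $69,470 × 0.0056 = $389.032
City of Bellmead: $69,470 × 0.01262 = $876.7114
Ironvale Township: $69,470 × 0.0017 = $118.099
Northam ISD: $69,470 × 0.0151 = $1,048.997
Millbrook County: $69,470 × 0.00692 = $480.7324
Total = $389.032 + $876.7114 + $118.099 + $1,048.997 + $480.7324 = $2,913.5718

$2,913.57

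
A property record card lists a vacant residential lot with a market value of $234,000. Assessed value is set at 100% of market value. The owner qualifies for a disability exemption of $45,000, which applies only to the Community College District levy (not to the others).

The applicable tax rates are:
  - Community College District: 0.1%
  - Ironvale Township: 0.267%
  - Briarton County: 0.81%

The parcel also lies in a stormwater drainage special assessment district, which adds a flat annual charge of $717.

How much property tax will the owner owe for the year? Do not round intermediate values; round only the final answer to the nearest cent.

$3,426.18

Assessed value = $234,000 × 1 = $234,000
Community College District: ($234,000 − $45,000) × 0.001 = $189,000 × 0.001 = $189
Ironvale Township: $234,000 × 0.00267 = $624.78
Briarton County: $234,000 × 0.0081 = $1,895.4
Levies subtotal = $2,709.18
Total = $2,709.18 + $717 = $3,426.18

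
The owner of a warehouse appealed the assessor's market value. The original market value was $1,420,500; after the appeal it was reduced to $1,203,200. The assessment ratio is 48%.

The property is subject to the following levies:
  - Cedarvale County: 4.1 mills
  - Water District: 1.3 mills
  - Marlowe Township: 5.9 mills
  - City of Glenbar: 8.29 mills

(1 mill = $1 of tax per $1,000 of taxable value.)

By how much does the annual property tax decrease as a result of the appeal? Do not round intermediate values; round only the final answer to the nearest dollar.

$2,043

Old assessed value = $1,420,500 × 0.48 = $681,840
New assessed value = $1,203,200 × 0.48 = $577,536
Combined rate = 0.0041 + 0.0013 + 0.0059 + 0.00829 = 0.01959
Old tax = $681,840 × 0.01959 = $13,357.2456
New tax = $577,536 × 0.01959 = $11,313.93024
Reduction = $13,357.2456 − $11,313.93024 = $2,043.31536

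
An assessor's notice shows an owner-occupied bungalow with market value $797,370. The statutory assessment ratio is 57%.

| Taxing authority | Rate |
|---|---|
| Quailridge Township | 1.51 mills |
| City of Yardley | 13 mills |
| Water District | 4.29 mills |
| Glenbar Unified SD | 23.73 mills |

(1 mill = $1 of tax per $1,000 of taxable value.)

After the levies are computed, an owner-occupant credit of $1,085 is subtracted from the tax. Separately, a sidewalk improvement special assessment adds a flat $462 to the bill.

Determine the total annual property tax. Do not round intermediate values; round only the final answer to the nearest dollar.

Assessed value = $797,370 × 0.57 = $454,500.9
Quailridge Township: $454,500.9 × 0.00151 = $686.296359
City of Yardley: $454,500.9 × 0.013 = $5,908.5117
Water District: $454,500.9 × 0.00429 = $1,949.808861
Glenbar Unified SD: $454,500.9 × 0.02373 = $10,785.306357
Levies subtotal = $19,329.923277
After credit = $19,329.923277 − $1,085 = $18,244.923277
Total = $18,244.923277 + $462 = $18,706.923277

$18,707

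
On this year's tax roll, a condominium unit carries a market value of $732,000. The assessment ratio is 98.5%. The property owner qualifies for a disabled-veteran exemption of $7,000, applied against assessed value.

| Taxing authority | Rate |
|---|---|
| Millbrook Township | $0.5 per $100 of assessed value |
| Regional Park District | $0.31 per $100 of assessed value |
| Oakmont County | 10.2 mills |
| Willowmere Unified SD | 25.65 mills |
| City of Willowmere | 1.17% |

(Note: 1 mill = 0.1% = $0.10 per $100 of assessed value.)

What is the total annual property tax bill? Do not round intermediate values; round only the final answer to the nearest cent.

Assessed value = $732,000 × 0.985 = $721,020
Taxable value = $721,020 − $7,000 = $714,020
Millbrook Township: $714,020 × 0.005 = $3,570.1
Regional Park District: $714,020 × 0.0031 = $2,213.462
Oakmont County: $714,020 × 0.0102 = $7,283.004
Willowmere Unified SD: $714,020 × 0.02565 = $18,314.613
City of Willowmere: $714,020 × 0.0117 = $8,354.034
Total = $39,735.213

$39,735.21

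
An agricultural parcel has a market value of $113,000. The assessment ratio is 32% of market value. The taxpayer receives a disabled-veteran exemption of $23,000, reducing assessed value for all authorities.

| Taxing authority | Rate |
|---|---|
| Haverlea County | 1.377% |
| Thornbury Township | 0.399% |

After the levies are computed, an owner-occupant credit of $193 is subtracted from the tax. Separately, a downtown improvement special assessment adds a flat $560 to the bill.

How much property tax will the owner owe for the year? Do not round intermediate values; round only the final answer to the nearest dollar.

Assessed value = $113,000 × 0.32 = $36,160
Taxable value = $36,160 − $23,000 = $13,160
Haverlea County: $13,160 × 0.01377 = $181.2132
Thornbury Township: $13,160 × 0.00399 = $52.5084
Levies subtotal = $233.7216
After credit = $233.7216 − $193 = $40.7216
Total = $40.7216 + $560 = $600.7216

$601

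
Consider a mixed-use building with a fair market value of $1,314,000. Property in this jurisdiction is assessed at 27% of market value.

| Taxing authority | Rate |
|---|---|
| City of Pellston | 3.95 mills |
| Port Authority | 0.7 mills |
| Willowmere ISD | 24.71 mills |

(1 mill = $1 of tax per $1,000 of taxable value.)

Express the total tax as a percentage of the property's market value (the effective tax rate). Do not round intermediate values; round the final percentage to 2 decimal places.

Assessed value = $1,314,000 × 0.27 = $354,780
City of Pellston: $354,780 × 0.00395 = $1,401.381
Port Authority: $354,780 × 0.0007 = $248.346
Willowmere ISD: $354,780 × 0.02471 = $8,766.6138
Total tax = $10,416.3408
Effective rate = $10,416.3408 ÷ $1,314,000 = 0.79% of market value

0.79%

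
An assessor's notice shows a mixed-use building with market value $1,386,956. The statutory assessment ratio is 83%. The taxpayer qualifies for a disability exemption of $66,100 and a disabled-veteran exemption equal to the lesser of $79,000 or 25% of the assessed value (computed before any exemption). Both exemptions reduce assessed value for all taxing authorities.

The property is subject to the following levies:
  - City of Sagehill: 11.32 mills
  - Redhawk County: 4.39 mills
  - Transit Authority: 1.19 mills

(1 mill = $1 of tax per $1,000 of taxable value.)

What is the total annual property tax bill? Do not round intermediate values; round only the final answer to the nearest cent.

$17,002.64

Assessed value = $1,386,956 × 0.83 = $1,151,173.48
Disabled-veteran exemption = min($79,000, 25% × $1,151,173.48) = min($79,000, $287,793.37) = $79,000 (dollar cap binds)
Taxable value = $1,151,173.48 − $66,100 − $79,000 = $1,006,073.48
City of Sagehill: $1,006,073.48 × 0.01132 = $11,388.7517936
Redhawk County: $1,006,073.48 × 0.00439 = $4,416.6625772
Transit Authority: $1,006,073.48 × 0.00119 = $1,197.2274412
Total = $17,002.641812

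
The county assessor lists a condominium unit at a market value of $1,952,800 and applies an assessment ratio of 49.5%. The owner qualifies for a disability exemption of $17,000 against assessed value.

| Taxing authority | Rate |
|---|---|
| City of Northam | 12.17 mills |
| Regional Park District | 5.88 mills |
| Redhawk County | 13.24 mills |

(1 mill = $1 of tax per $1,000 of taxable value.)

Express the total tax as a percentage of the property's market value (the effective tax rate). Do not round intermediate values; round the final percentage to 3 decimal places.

1.522%

Assessed value = $1,952,800 × 0.495 = $966,636
Taxable value = $966,636 − $17,000 = $949,636
City of Northam: $949,636 × 0.01217 = $11,557.07012
Regional Park District: $949,636 × 0.00588 = $5,583.85968
Redhawk County: $949,636 × 0.01324 = $12,573.18064
Total tax = $29,714.11044
Effective rate = $29,714.11044 ÷ $1,952,800 = 1.522% of market value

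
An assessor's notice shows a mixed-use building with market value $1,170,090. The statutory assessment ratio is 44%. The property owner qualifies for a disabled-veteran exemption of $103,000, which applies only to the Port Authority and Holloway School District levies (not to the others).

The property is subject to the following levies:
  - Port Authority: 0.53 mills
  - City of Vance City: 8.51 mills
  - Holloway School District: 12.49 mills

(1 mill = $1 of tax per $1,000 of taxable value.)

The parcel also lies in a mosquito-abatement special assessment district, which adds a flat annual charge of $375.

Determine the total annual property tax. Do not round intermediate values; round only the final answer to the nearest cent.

Assessed value = $1,170,090 × 0.44 = $514,839.6
Port Authority: ($514,839.6 − $103,000) × 0.00053 = $411,839.6 × 0.00053 = $218.274988
City of Vance City: $514,839.6 × 0.00851 = $4,381.284996
Holloway School District: ($514,839.6 − $103,000) × 0.01249 = $411,839.6 × 0.01249 = $5,143.876604
Levies subtotal = $9,743.436588
Total = $9,743.436588 + $375 = $10,118.436588

$10,118.44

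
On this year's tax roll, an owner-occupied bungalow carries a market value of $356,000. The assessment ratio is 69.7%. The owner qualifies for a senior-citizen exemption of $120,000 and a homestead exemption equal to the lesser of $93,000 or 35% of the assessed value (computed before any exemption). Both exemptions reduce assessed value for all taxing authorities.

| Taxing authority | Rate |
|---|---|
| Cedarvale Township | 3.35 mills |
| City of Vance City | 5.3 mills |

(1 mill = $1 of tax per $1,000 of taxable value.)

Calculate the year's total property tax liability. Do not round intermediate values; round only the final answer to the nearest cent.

$357.12

Assessed value = $356,000 × 0.697 = $248,132
Homestead exemption = min($93,000, 35% × $248,132) = min($93,000, $86,846.2) = $86,846.2 (percentage binds)
Taxable value = $248,132 − $120,000 − $86,846.2 = $41,285.8
Cedarvale Township: $41,285.8 × 0.00335 = $138.30743
City of Vance City: $41,285.8 × 0.0053 = $218.81474
Total = $357.12217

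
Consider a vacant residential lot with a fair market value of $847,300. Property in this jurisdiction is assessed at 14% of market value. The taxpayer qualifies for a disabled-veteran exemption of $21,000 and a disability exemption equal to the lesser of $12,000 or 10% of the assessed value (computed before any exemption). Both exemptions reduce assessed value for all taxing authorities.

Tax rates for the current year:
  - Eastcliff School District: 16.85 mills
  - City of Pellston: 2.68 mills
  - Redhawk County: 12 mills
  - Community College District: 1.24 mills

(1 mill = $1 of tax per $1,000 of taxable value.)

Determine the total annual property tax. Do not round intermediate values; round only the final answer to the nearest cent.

Assessed value = $847,300 × 0.14 = $118,622
Disability exemption = min($12,000, 10% × $118,622) = min($12,000, $11,862.2) = $11,862.2 (percentage binds)
Taxable value = $118,622 − $21,000 − $11,862.2 = $85,759.8
Eastcliff School District: $85,759.8 × 0.01685 = $1,445.05263
City of Pellston: $85,759.8 × 0.00268 = $229.836264
Redhawk County: $85,759.8 × 0.012 = $1,029.1176
Community College District: $85,759.8 × 0.00124 = $106.342152
Total = $2,810.348646

$2,810.35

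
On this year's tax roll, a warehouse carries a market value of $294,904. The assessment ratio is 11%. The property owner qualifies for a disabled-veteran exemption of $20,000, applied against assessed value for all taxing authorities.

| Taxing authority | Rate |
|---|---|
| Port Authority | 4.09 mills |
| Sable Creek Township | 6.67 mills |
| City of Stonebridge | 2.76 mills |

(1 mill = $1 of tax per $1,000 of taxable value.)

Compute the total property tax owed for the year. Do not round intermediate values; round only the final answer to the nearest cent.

Assessed value = $294,904 × 0.11 = $32,439.44
Taxable value = $32,439.44 − $20,000 = $12,439.44
Port Authority: $12,439.44 × 0.00409 = $50.8773096
Sable Creek Township: $12,439.44 × 0.00667 = $82.9710648
City of Stonebridge: $12,439.44 × 0.00276 = $34.3328544
Total = $50.8773096 + $82.9710648 + $34.3328544 = $168.1812288

$168.18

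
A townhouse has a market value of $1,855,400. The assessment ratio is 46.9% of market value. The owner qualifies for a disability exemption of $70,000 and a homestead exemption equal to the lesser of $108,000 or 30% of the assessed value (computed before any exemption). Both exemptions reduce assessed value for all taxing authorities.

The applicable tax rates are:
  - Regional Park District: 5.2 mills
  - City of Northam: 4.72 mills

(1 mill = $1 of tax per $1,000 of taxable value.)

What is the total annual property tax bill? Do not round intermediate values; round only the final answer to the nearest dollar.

$6,866

Assessed value = $1,855,400 × 0.469 = $870,182.6
Homestead exemption = min($108,000, 30% × $870,182.6) = min($108,000, $261,054.78) = $108,000 (dollar cap binds)
Taxable value = $870,182.6 − $70,000 − $108,000 = $692,182.6
Regional Park District: $692,182.6 × 0.0052 = $3,599.34952
City of Northam: $692,182.6 × 0.00472 = $3,267.101872
Total = $6,866.451392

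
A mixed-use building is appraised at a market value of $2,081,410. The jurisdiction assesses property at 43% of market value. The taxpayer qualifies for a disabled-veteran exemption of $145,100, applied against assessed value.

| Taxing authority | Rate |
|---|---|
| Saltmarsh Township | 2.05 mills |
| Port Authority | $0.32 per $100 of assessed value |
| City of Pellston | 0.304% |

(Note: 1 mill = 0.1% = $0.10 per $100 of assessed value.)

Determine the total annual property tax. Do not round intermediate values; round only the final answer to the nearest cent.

$6,216.72

Assessed value = $2,081,410 × 0.43 = $895,006.3
Taxable value = $895,006.3 − $145,100 = $749,906.3
Saltmarsh Township: $749,906.3 × 0.00205 = $1,537.307915
Port Authority: $749,906.3 × 0.0032 = $2,399.70016
City of Pellston: $749,906.3 × 0.00304 = $2,279.715152
Total = $6,216.723227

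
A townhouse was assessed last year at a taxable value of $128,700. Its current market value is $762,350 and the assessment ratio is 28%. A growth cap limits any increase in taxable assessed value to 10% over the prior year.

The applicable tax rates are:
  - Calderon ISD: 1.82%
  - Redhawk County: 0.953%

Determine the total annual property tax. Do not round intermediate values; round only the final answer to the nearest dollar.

$3,926

Uncapped assessed value = $762,350 × 0.28 = $213,458
Cap limit = $128,700 × 1.1 = $141,570
Taxable assessed value = min($213,458, $141,570) = $141,570 (cap binds)
Calderon ISD: $141,570 × 0.0182 = $2,576.574
Redhawk County: $141,570 × 0.00953 = $1,349.1621
Total = $3,925.7361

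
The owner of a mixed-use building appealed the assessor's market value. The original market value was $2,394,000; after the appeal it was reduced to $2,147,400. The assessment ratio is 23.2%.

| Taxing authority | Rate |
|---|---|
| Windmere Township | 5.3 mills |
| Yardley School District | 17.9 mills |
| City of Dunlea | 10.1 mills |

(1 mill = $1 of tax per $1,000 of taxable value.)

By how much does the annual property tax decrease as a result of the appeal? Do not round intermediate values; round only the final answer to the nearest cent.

Old assessed value = $2,394,000 × 0.232 = $555,408
New assessed value = $2,147,400 × 0.232 = $498,196.8
Combined rate = 0.0053 + 0.0179 + 0.0101 = 0.0333
Old tax = $555,408 × 0.0333 = $18,495.0864
New tax = $498,196.8 × 0.0333 = $16,589.95344
Reduction = $18,495.0864 − $16,589.95344 = $1,905.13296

$1,905.13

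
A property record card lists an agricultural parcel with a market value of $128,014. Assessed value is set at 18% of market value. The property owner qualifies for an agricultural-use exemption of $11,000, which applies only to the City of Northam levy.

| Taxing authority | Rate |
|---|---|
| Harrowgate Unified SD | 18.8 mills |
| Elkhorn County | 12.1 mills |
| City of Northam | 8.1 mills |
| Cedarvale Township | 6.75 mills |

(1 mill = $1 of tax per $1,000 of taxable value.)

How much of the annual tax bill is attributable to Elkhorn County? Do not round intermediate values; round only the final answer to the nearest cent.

Assessed value = $128,014 × 0.18 = $23,042.52
Elkhorn County taxable value = $23,042.52 (exemption does not apply)
Elkhorn County levy = $23,042.52 × 0.0121 = $278.814492

$278.81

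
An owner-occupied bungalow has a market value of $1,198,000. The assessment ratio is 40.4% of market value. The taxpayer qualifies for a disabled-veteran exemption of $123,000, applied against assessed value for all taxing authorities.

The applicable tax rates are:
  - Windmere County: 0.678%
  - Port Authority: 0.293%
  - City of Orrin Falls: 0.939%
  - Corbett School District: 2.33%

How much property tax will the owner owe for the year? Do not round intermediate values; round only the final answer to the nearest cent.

$15,306.06

Assessed value = $1,198,000 × 0.404 = $483,992
Taxable value = $483,992 − $123,000 = $360,992
Windmere County: $360,992 × 0.00678 = $2,447.52576
Port Authority: $360,992 × 0.00293 = $1,057.70656
City of Orrin Falls: $360,992 × 0.00939 = $3,389.71488
Corbett School District: $360,992 × 0.0233 = $8,411.1136
Total = $2,447.52576 + $1,057.70656 + $3,389.71488 + $8,411.1136 = $15,306.0608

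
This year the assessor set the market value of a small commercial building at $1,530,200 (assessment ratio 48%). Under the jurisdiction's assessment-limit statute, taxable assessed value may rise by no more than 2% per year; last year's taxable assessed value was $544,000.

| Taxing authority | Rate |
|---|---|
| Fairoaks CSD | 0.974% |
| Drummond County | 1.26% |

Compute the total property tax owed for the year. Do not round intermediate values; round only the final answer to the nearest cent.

$12,396.02

Uncapped assessed value = $1,530,200 × 0.48 = $734,496
Cap limit = $544,000 × 1.02 = $554,880
Taxable assessed value = min($734,496, $554,880) = $554,880 (cap binds)
Fairoaks CSD: $554,880 × 0.00974 = $5,404.5312
Drummond County: $554,880 × 0.0126 = $6,991.488
Total = $12,396.0192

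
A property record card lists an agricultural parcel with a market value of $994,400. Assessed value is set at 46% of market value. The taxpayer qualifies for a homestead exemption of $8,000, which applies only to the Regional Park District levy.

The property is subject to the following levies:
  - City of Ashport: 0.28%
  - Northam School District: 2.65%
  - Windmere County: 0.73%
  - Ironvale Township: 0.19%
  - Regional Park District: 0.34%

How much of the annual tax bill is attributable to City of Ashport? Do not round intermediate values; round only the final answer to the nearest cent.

Assessed value = $994,400 × 0.46 = $457,424
City of Ashport taxable value = $457,424 (exemption does not apply)
City of Ashport levy = $457,424 × 0.0028 = $1,280.7872

$1,280.79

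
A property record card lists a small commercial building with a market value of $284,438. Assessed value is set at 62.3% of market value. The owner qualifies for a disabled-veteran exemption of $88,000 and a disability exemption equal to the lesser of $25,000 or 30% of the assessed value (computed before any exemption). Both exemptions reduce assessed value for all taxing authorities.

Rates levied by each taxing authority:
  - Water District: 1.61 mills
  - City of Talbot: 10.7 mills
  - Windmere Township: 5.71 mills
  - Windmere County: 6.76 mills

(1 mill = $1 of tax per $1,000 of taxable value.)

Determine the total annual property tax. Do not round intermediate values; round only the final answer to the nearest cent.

$1,591.00

Assessed value = $284,438 × 0.623 = $177,204.874
Disability exemption = min($25,000, 30% × $177,204.874) = min($25,000, $53,161.4622) = $25,000 (dollar cap binds)
Taxable value = $177,204.874 − $88,000 − $25,000 = $64,204.874
Water District: $64,204.874 × 0.00161 = $103.36984714
City of Talbot: $64,204.874 × 0.0107 = $686.9921518
Windmere Township: $64,204.874 × 0.00571 = $366.60983054
Windmere County: $64,204.874 × 0.00676 = $434.02494824
Total = $1,590.99677772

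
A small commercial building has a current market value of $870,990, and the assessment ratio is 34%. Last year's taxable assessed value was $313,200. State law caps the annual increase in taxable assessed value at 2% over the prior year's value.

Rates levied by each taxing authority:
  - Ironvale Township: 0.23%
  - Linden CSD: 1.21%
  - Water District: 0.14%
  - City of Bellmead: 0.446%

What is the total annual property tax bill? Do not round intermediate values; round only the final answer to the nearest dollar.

$6,000

Uncapped assessed value = $870,990 × 0.34 = $296,136.6
Cap limit = $313,200 × 1.02 = $319,464
Taxable assessed value = min($296,136.6, $319,464) = $296,136.6 (cap does not bind)
Ironvale Township: $296,136.6 × 0.0023 = $681.11418
Linden CSD: $296,136.6 × 0.0121 = $3,583.25286
Water District: $296,136.6 × 0.0014 = $414.59124
City of Bellmead: $296,136.6 × 0.00446 = $1,320.769236
Total = $5,999.727516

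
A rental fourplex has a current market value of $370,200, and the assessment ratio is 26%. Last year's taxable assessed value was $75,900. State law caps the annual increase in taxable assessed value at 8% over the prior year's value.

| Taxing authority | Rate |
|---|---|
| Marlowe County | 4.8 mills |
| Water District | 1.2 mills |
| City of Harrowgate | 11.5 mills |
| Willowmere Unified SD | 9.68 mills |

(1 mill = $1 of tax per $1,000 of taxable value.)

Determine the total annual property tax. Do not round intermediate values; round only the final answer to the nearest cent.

$2,228.00

Uncapped assessed value = $370,200 × 0.26 = $96,252
Cap limit = $75,900 × 1.08 = $81,972
Taxable assessed value = min($96,252, $81,972) = $81,972 (cap binds)
Marlowe County: $81,972 × 0.0048 = $393.4656
Water District: $81,972 × 0.0012 = $98.3664
City of Harrowgate: $81,972 × 0.0115 = $942.678
Willowmere Unified SD: $81,972 × 0.00968 = $793.48896
Total = $2,227.99896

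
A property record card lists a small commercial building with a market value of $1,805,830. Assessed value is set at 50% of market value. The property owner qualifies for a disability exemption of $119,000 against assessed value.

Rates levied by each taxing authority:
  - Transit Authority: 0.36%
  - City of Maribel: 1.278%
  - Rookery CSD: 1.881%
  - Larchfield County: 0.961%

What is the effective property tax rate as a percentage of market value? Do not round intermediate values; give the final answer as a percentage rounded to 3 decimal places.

1.945%

Assessed value = $1,805,830 × 0.5 = $902,915
Taxable value = $902,915 − $119,000 = $783,915
Transit Authority: $783,915 × 0.0036 = $2,822.094
City of Maribel: $783,915 × 0.01278 = $10,018.4337
Rookery CSD: $783,915 × 0.01881 = $14,745.44115
Larchfield County: $783,915 × 0.00961 = $7,533.42315
Total tax = $35,119.392
Effective rate = $35,119.392 ÷ $1,805,830 = 1.945% of market value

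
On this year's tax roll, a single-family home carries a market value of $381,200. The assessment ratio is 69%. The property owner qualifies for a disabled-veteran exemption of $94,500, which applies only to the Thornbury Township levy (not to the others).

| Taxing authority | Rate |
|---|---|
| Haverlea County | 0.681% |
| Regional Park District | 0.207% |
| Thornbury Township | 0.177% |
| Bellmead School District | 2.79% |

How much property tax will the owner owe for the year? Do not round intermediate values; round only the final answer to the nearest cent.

$9,972.46

Assessed value = $381,200 × 0.69 = $263,028
Haverlea County: $263,028 × 0.00681 = $1,791.22068
Regional Park District: $263,028 × 0.00207 = $544.46796
Thornbury Township: ($263,028 − $94,500) × 0.00177 = $168,528 × 0.00177 = $298.29456
Bellmead School District: $263,028 × 0.0279 = $7,338.4812
Total = $9,972.4644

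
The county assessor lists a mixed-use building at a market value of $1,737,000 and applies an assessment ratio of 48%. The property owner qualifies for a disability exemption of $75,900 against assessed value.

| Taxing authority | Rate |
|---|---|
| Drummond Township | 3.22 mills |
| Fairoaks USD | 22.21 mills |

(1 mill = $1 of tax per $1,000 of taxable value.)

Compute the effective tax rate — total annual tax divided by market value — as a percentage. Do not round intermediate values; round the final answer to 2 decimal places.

Assessed value = $1,737,000 × 0.48 = $833,760
Taxable value = $833,760 − $75,900 = $757,860
Drummond Township: $757,860 × 0.00322 = $2,440.3092
Fairoaks USD: $757,860 × 0.02221 = $16,832.0706
Total tax = $19,272.3798
Effective rate = $19,272.3798 ÷ $1,737,000 = 1.11% of market value

1.11%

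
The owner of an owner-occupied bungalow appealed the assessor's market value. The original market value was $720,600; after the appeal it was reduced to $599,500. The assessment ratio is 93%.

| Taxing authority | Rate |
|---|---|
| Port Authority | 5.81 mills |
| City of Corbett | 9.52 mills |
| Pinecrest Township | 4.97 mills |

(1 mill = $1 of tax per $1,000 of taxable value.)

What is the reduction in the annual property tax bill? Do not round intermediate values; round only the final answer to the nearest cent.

$2,286.25

Old assessed value = $720,600 × 0.93 = $670,158
New assessed value = $599,500 × 0.93 = $557,535
Combined rate = 0.00581 + 0.00952 + 0.00497 = 0.0203
Old tax = $670,158 × 0.0203 = $13,604.2074
New tax = $557,535 × 0.0203 = $11,317.9605
Reduction = $13,604.2074 − $11,317.9605 = $2,286.2469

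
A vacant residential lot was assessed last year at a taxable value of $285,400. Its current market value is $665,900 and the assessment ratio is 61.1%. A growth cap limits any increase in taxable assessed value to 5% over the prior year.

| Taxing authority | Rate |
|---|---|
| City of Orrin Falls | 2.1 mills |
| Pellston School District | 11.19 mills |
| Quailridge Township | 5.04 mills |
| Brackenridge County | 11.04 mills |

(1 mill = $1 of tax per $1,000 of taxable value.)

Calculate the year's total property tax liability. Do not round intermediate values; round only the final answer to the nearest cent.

Uncapped assessed value = $665,900 × 0.611 = $406,864.9
Cap limit = $285,400 × 1.05 = $299,670
Taxable assessed value = min($406,864.9, $299,670) = $299,670 (cap binds)
City of Orrin Falls: $299,670 × 0.0021 = $629.307
Pellston School District: $299,670 × 0.01119 = $3,353.3073
Quailridge Township: $299,670 × 0.00504 = $1,510.3368
Brackenridge County: $299,670 × 0.01104 = $3,308.3568
Total = $8,801.3079

$8,801.31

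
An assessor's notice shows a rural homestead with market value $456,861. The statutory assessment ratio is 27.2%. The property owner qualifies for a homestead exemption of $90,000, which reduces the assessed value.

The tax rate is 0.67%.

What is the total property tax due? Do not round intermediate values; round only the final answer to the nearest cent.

Assessed value = $456,861 × 0.272 = $124,266.192
Taxable value = $124,266.192 − $90,000 = $34,266.192
Tax = $34,266.192 × 0.0067 = $229.5834864

$229.58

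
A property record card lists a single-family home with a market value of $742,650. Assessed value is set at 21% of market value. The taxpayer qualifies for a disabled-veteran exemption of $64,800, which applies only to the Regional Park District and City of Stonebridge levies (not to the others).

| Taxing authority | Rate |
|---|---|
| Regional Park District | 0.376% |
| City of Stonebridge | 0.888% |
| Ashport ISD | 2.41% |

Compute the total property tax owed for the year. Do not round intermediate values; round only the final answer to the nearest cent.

Assessed value = $742,650 × 0.21 = $155,956.5
Regional Park District: ($155,956.5 − $64,800) × 0.00376 = $91,156.5 × 0.00376 = $342.74844
City of Stonebridge: ($155,956.5 − $64,800) × 0.00888 = $91,156.5 × 0.00888 = $809.46972
Ashport ISD: $155,956.5 × 0.0241 = $3,758.55165
Total = $4,910.76981

$4,910.77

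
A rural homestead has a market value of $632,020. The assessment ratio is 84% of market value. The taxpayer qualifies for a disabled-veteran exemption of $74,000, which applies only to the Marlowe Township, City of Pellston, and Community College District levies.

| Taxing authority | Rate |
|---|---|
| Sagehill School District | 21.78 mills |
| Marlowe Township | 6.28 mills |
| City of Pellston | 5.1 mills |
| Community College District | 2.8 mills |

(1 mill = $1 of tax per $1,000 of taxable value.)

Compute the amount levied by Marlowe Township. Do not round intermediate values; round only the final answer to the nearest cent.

$2,869.31

Assessed value = $632,020 × 0.84 = $530,896.8
Marlowe Township taxable value = $530,896.8 − $74,000 = $456,896.8
Marlowe Township levy = $456,896.8 × 0.00628 = $2,869.311904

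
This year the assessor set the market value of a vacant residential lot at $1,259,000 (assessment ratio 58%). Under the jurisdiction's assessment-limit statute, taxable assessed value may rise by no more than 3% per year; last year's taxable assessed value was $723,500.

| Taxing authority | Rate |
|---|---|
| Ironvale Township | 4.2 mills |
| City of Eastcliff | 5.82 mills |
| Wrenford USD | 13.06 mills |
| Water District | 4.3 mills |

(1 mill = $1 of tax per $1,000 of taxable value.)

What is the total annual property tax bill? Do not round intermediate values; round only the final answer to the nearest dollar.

Uncapped assessed value = $1,259,000 × 0.58 = $730,220
Cap limit = $723,500 × 1.03 = $745,205
Taxable assessed value = min($730,220, $745,205) = $730,220 (cap does not bind)
Ironvale Township: $730,220 × 0.0042 = $3,066.924
City of Eastcliff: $730,220 × 0.00582 = $4,249.8804
Wrenford USD: $730,220 × 0.01306 = $9,536.6732
Water District: $730,220 × 0.0043 = $3,139.946
Total = $19,993.4236

$19,993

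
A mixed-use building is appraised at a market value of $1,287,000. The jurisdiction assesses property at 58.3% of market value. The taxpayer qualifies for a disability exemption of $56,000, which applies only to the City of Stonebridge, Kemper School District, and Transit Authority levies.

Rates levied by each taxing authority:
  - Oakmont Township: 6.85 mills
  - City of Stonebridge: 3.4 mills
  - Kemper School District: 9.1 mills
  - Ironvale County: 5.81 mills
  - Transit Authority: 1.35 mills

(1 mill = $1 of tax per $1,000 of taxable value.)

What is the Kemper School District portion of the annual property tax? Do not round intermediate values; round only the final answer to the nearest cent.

$6,318.32

Assessed value = $1,287,000 × 0.583 = $750,321
Kemper School District taxable value = $750,321 − $56,000 = $694,321
Kemper School District levy = $694,321 × 0.0091 = $6,318.3211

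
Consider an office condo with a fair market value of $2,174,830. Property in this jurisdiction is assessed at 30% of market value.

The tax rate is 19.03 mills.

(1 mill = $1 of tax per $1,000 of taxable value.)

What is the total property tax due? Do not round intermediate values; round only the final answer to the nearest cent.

$12,416.10

Assessed value = $2,174,830 × 0.3 = $652,449
Tax = $652,449 × 0.01903 = $12,416.10447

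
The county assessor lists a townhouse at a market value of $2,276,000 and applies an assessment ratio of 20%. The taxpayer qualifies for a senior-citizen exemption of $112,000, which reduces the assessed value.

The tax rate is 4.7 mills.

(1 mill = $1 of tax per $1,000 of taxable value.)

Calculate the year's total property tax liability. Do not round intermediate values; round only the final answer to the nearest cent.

$1,613.04

Assessed value = $2,276,000 × 0.2 = $455,200
Taxable value = $455,200 − $112,000 = $343,200
Tax = $343,200 × 0.0047 = $1,613.04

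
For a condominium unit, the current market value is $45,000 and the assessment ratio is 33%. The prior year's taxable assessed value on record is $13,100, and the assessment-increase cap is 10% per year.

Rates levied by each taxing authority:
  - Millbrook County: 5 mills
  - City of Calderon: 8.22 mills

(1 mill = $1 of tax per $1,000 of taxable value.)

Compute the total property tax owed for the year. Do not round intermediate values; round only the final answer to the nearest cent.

$190.50

Uncapped assessed value = $45,000 × 0.33 = $14,850
Cap limit = $13,100 × 1.1 = $14,410
Taxable assessed value = min($14,850, $14,410) = $14,410 (cap binds)
Millbrook County: $14,410 × 0.005 = $72.05
City of Calderon: $14,410 × 0.00822 = $118.4502
Total = $190.5002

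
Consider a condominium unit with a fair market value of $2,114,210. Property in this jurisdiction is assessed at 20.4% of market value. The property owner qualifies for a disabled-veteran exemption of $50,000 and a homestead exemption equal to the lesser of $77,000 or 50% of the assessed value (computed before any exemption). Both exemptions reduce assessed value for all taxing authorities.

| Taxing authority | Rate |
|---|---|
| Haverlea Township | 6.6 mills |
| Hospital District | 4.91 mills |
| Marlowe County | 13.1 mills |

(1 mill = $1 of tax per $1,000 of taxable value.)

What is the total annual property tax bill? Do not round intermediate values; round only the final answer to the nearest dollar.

$7,489

Assessed value = $2,114,210 × 0.204 = $431,298.84
Homestead exemption = min($77,000, 50% × $431,298.84) = min($77,000, $215,649.42) = $77,000 (dollar cap binds)
Taxable value = $431,298.84 − $50,000 − $77,000 = $304,298.84
Haverlea Township: $304,298.84 × 0.0066 = $2,008.372344
Hospital District: $304,298.84 × 0.00491 = $1,494.1073044
Marlowe County: $304,298.84 × 0.0131 = $3,986.314804
Total = $7,488.7944524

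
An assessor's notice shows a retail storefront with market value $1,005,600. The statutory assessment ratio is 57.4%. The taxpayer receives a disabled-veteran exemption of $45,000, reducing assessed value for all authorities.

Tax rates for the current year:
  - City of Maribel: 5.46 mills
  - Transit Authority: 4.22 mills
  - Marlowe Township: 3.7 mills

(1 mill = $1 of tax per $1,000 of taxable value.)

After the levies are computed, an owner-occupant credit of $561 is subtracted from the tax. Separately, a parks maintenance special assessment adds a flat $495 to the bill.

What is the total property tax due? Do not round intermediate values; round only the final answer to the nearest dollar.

$7,055

Assessed value = $1,005,600 × 0.574 = $577,214.4
Taxable value = $577,214.4 − $45,000 = $532,214.4
City of Maribel: $532,214.4 × 0.00546 = $2,905.890624
Transit Authority: $532,214.4 × 0.00422 = $2,245.944768
Marlowe Township: $532,214.4 × 0.0037 = $1,969.19328
Levies subtotal = $7,121.028672
After credit = $7,121.028672 − $561 = $6,560.028672
Total = $6,560.028672 + $495 = $7,055.028672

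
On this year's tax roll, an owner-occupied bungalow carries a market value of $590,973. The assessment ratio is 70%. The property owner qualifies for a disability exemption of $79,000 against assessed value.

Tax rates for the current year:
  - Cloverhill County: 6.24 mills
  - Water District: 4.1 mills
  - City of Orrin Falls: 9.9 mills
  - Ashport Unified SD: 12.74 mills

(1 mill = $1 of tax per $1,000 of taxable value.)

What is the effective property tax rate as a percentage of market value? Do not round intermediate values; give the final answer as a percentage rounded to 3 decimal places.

1.868%

Assessed value = $590,973 × 0.7 = $413,681.1
Taxable value = $413,681.1 − $79,000 = $334,681.1
Cloverhill County: $334,681.1 × 0.00624 = $2,088.410064
Water District: $334,681.1 × 0.0041 = $1,372.19251
City of Orrin Falls: $334,681.1 × 0.0099 = $3,313.34289
Ashport Unified SD: $334,681.1 × 0.01274 = $4,263.837214
Total tax = $11,037.782678
Effective rate = $11,037.782678 ÷ $590,973 = 1.868% of market value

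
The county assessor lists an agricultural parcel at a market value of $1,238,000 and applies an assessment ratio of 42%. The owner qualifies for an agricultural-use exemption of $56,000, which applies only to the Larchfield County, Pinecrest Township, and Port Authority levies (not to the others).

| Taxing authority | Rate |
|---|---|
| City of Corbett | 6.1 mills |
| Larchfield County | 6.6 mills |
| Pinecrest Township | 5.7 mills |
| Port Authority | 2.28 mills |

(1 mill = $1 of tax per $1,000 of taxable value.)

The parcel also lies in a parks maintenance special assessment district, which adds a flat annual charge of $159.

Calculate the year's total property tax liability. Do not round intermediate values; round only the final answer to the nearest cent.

$10,095.29

Assessed value = $1,238,000 × 0.42 = $519,960
City of Corbett: $519,960 × 0.0061 = $3,171.756
Larchfield County: ($519,960 − $56,000) × 0.0066 = $463,960 × 0.0066 = $3,062.136
Pinecrest Township: ($519,960 − $56,000) × 0.0057 = $463,960 × 0.0057 = $2,644.572
Port Authority: ($519,960 − $56,000) × 0.00228 = $463,960 × 0.00228 = $1,057.8288
Levies subtotal = $9,936.2928
Total = $9,936.2928 + $159 = $10,095.2928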